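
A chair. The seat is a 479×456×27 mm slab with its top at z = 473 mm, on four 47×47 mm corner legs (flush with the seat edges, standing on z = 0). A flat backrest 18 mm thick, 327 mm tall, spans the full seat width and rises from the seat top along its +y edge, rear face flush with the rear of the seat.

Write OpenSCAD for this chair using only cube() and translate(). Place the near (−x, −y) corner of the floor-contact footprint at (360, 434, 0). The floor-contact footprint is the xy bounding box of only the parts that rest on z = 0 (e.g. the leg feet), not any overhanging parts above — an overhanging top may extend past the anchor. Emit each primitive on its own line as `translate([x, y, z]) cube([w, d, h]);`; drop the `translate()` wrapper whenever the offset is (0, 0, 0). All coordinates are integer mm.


translate([360, 434, 446]) cube([479, 456, 27]);
translate([360, 434, 0]) cube([47, 47, 446]);
translate([792, 434, 0]) cube([47, 47, 446]);
translate([360, 843, 0]) cube([47, 47, 446]);
translate([792, 843, 0]) cube([47, 47, 446]);
translate([360, 872, 473]) cube([479, 18, 327]);


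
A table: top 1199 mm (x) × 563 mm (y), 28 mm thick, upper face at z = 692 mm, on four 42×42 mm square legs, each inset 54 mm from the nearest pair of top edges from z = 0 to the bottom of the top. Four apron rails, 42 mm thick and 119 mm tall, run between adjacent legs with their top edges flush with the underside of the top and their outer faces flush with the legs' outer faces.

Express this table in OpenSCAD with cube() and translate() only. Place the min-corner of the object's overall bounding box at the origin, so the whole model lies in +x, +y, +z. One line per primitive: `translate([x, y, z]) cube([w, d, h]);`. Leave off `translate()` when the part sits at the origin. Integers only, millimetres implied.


// leg_h = 692 - 28 = 664
// apron z = 664 - 119 = 545
translate([0, 0, 664]) cube([1199, 563, 28]);
translate([54, 54, 0]) cube([42, 42, 664]);
translate([1103, 54, 0]) cube([42, 42, 664]);
translate([54, 467, 0]) cube([42, 42, 664]);
translate([1103, 467, 0]) cube([42, 42, 664]);
translate([96, 54, 545]) cube([1007, 42, 119]);
translate([96, 467, 545]) cube([1007, 42, 119]);
translate([54, 96, 545]) cube([42, 371, 119]);
translate([1103, 96, 545]) cube([42, 371, 119]);


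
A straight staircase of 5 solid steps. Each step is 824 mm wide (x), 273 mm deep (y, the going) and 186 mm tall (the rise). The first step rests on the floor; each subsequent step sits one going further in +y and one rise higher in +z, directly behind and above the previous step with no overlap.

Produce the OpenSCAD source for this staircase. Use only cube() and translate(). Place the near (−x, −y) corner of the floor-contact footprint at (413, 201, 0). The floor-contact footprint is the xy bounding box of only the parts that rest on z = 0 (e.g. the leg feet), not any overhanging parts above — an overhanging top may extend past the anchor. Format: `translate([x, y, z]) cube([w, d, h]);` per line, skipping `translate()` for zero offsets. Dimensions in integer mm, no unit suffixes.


translate([413, 201, 0]) cube([824, 273, 186]);
translate([413, 474, 186]) cube([824, 273, 186]);
translate([413, 747, 372]) cube([824, 273, 186]);
translate([413, 1020, 558]) cube([824, 273, 186]);
translate([413, 1293, 744]) cube([824, 273, 186]);


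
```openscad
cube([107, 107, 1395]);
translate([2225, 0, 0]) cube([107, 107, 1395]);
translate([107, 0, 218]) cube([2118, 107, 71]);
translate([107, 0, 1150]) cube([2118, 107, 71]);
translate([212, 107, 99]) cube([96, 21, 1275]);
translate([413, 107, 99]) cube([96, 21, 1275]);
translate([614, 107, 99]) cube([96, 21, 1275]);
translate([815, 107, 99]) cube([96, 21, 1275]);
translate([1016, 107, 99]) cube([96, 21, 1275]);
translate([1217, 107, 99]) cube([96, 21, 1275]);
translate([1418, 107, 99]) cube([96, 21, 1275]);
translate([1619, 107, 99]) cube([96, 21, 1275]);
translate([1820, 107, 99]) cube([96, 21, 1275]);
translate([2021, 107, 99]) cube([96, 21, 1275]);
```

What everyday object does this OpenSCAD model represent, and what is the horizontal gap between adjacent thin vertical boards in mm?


A fence section. The picket gap is 105 mm.

Two posts, two rails, 10 pickets — a fence section. Span 2118 mm holds 10 pickets of 96 mm with 11 equal gaps: ⌊(2118 − 10·96) / 11⌋ = 105 mm.


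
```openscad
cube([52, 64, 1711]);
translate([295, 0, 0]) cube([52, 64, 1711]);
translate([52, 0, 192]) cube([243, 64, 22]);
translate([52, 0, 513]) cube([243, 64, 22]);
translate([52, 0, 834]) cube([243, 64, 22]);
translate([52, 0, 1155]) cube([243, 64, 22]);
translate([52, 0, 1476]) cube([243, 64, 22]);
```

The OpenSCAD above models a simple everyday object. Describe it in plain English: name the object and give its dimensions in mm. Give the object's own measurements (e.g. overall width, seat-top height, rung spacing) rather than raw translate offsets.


A straight ladder. Two 52×64 mm vertical rails, 1711 mm tall, stand 347 mm apart (outside-to-outside) with their front faces coplanar on the −y side. 5 rungs, each 64 mm deep and 22 mm tall, span between the inner faces of the rails, front faces flush with the rails. The lowest rung's underside is at z = 192 mm and rungs are spaced 321 mm apart (underside to underside).


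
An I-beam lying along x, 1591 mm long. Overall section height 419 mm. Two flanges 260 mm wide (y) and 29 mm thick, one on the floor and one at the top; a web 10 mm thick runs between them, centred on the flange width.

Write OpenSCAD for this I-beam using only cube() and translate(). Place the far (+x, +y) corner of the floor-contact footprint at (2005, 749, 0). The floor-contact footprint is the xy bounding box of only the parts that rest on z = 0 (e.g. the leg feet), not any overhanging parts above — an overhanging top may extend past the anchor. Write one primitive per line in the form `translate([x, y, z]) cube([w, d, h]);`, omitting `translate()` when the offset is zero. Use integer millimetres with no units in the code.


translate([414, 489, 0]) cube([1591, 260, 29]);
translate([414, 614, 29]) cube([1591, 10, 361]);
translate([414, 489, 390]) cube([1591, 260, 29]);


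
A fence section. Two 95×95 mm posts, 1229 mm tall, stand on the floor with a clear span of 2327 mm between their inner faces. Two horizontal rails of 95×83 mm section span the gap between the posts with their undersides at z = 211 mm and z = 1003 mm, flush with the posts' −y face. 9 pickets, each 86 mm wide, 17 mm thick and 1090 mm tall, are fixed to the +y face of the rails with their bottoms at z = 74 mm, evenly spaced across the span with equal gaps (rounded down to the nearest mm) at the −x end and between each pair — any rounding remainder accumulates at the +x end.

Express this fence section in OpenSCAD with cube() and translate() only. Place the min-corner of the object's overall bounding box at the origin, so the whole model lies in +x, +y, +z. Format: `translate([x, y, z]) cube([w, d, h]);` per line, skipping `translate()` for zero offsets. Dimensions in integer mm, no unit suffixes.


cube([95, 95, 1229]);
translate([2422, 0, 0]) cube([95, 95, 1229]);
translate([95, 0, 211]) cube([2327, 95, 83]);
translate([95, 0, 1003]) cube([2327, 95, 83]);
translate([250, 95, 74]) cube([86, 17, 1090]);
translate([491, 95, 74]) cube([86, 17, 1090]);
translate([732, 95, 74]) cube([86, 17, 1090]);
translate([973, 95, 74]) cube([86, 17, 1090]);
translate([1214, 95, 74]) cube([86, 17, 1090]);
translate([1455, 95, 74]) cube([86, 17, 1090]);
translate([1696, 95, 74]) cube([86, 17, 1090]);
translate([1937, 95, 74]) cube([86, 17, 1090]);
translate([2178, 95, 74]) cube([86, 17, 1090]);


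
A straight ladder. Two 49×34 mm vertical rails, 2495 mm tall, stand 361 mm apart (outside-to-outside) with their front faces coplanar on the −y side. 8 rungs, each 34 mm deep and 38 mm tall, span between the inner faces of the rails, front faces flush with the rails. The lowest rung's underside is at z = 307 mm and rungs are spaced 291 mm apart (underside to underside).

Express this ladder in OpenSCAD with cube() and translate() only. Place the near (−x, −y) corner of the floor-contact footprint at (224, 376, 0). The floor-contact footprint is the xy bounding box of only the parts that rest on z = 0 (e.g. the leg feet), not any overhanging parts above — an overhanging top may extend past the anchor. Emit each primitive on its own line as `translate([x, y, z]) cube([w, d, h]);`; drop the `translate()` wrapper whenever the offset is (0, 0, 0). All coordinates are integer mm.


translate([224, 376, 0]) cube([49, 34, 2495]);
translate([536, 376, 0]) cube([49, 34, 2495]);
translate([273, 376, 307]) cube([263, 34, 38]);
translate([273, 376, 598]) cube([263, 34, 38]);
translate([273, 376, 889]) cube([263, 34, 38]);
translate([273, 376, 1180]) cube([263, 34, 38]);
translate([273, 376, 1471]) cube([263, 34, 38]);
translate([273, 376, 1762]) cube([263, 34, 38]);
translate([273, 376, 2053]) cube([263, 34, 38]);
translate([273, 376, 2344]) cube([263, 34, 38]);


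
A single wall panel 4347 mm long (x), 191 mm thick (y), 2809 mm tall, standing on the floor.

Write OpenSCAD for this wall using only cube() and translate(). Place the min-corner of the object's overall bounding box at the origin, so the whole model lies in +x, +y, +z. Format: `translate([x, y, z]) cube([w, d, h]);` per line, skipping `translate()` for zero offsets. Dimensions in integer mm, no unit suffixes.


cube([4347, 191, 2809]);


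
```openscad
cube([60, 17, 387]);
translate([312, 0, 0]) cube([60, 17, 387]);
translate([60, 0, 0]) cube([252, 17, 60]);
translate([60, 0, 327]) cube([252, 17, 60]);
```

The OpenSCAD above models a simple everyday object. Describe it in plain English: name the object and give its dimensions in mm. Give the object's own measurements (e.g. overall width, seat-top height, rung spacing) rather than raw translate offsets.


A rectangular picture frame lying in the x–z plane (depth along y). The opening is 252 mm wide (x) by 267 mm tall (z), surrounded by a border 60 mm wide on all four sides. The frame is 17 mm deep and is made of two full-height vertical stiles with two horizontal rails fitted between them.


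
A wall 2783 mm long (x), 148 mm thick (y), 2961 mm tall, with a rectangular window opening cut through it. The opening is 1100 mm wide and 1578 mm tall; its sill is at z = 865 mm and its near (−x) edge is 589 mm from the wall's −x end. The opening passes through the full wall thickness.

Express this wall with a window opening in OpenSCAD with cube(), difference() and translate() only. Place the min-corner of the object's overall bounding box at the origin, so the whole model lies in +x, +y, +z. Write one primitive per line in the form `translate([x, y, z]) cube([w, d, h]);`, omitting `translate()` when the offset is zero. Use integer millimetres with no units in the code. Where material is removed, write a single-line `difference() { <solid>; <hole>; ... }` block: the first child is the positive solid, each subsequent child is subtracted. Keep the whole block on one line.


difference() { cube([2783, 148, 2961]); translate([589, 0, 865]) cube([1100, 148, 1578]); }


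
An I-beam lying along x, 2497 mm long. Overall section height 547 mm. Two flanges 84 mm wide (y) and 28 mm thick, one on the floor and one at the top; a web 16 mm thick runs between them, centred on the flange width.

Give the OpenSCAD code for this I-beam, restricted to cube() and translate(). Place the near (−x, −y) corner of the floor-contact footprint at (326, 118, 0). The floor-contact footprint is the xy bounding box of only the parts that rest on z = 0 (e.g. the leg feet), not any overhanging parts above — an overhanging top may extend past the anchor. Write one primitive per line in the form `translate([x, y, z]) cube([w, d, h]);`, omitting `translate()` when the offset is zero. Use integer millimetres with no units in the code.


translate([326, 118, 0]) cube([2497, 84, 28]);
translate([326, 152, 28]) cube([2497, 16, 491]);
translate([326, 118, 519]) cube([2497, 84, 28]);


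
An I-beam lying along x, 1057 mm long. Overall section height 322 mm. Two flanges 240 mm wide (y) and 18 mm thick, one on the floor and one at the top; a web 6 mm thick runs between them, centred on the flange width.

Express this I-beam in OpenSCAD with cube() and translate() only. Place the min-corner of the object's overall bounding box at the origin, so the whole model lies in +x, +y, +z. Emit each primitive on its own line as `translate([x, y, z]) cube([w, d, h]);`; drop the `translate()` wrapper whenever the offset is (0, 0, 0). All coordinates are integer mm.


cube([1057, 240, 18]);
translate([0, 117, 18]) cube([1057, 6, 286]);
translate([0, 0, 304]) cube([1057, 240, 18]);


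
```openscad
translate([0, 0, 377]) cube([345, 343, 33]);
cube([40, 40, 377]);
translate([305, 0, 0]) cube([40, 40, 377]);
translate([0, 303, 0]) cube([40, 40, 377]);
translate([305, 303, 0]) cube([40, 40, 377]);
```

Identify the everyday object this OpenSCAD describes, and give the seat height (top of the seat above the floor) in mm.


A stool. The seat height is 410 mm.

A 345×343×33 slab at z = 377 on four corner posts — a stool. The seat top is 377 + 33 = 410 mm.


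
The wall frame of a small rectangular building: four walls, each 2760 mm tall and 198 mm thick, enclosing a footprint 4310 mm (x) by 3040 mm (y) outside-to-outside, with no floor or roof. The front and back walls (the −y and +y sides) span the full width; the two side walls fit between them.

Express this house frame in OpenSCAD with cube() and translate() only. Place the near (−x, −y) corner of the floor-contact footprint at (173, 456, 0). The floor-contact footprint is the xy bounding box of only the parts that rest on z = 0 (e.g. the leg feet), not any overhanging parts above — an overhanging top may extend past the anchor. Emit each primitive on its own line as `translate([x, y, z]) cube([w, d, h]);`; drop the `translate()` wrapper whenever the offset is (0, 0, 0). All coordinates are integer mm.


translate([173, 456, 0]) cube([4310, 198, 2760]);
translate([173, 3298, 0]) cube([4310, 198, 2760]);
translate([173, 654, 0]) cube([198, 2644, 2760]);
translate([4285, 654, 0]) cube([198, 2644, 2760]);


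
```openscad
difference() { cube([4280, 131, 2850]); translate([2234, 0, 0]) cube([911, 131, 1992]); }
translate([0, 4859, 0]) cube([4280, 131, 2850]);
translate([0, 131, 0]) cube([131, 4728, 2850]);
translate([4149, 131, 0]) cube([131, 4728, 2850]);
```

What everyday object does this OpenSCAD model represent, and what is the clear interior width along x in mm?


A single room. The interior width is 4018 mm.

Four walls enclosing a rectangle with a door in the front wall — a room. Outside width 4280 minus two 131 mm walls gives 4018 mm.


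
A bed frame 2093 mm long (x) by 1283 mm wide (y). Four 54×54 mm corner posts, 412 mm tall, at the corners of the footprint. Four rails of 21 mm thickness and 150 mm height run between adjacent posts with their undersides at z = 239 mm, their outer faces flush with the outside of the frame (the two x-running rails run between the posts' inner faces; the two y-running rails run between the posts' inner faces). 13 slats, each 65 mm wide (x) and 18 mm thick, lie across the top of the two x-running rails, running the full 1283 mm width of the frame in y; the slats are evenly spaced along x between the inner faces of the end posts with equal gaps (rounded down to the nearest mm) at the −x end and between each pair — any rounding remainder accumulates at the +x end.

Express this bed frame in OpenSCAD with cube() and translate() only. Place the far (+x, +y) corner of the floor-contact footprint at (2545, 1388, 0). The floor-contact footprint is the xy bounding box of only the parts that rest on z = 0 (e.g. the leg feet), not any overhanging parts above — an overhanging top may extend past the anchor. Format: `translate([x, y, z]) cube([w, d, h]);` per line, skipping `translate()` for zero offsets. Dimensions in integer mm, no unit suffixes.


translate([452, 105, 0]) cube([54, 54, 412]);
translate([452, 1334, 0]) cube([54, 54, 412]);
translate([2491, 105, 0]) cube([54, 54, 412]);
translate([2491, 1334, 0]) cube([54, 54, 412]);
translate([506, 105, 239]) cube([1985, 21, 150]);
translate([506, 1367, 239]) cube([1985, 21, 150]);
translate([452, 159, 239]) cube([21, 1175, 150]);
translate([2524, 159, 239]) cube([21, 1175, 150]);
translate([587, 105, 389]) cube([65, 1283, 18]);
translate([733, 105, 389]) cube([65, 1283, 18]);
translate([879, 105, 389]) cube([65, 1283, 18]);
translate([1025, 105, 389]) cube([65, 1283, 18]);
translate([1171, 105, 389]) cube([65, 1283, 18]);
translate([1317, 105, 389]) cube([65, 1283, 18]);
translate([1463, 105, 389]) cube([65, 1283, 18]);
translate([1609, 105, 389]) cube([65, 1283, 18]);
translate([1755, 105, 389]) cube([65, 1283, 18]);
translate([1901, 105, 389]) cube([65, 1283, 18]);
translate([2047, 105, 389]) cube([65, 1283, 18]);
translate([2193, 105, 389]) cube([65, 1283, 18]);
translate([2339, 105, 389]) cube([65, 1283, 18]);


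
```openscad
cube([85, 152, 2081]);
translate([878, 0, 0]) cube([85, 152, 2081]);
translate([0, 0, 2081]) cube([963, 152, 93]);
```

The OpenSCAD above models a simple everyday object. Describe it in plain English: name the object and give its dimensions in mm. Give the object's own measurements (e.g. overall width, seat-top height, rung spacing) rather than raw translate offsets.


A door frame. The clear opening is 793 mm wide and 2081 mm high. Two 85 mm wide jambs, 152 mm deep, stand either side of the opening from the floor to the top of the opening. A 93 mm thick head sits across the top of both jambs, spanning the full outside width of the frame.


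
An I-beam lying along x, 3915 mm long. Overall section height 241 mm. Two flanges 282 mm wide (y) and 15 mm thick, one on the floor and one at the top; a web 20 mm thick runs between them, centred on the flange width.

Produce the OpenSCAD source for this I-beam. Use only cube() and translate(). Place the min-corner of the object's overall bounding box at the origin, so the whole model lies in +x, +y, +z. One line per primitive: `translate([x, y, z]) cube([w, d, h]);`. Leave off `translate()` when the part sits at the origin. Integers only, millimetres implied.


cube([3915, 282, 15]);
translate([0, 131, 15]) cube([3915, 20, 211]);
translate([0, 0, 226]) cube([3915, 282, 15]);


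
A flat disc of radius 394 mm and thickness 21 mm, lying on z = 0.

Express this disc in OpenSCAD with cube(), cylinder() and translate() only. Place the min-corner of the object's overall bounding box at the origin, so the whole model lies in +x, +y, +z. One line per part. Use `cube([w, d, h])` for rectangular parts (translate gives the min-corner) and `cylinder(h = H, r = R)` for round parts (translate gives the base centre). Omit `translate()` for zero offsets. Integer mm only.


translate([394, 394, 0]) cylinder(h = 21, r = 394);


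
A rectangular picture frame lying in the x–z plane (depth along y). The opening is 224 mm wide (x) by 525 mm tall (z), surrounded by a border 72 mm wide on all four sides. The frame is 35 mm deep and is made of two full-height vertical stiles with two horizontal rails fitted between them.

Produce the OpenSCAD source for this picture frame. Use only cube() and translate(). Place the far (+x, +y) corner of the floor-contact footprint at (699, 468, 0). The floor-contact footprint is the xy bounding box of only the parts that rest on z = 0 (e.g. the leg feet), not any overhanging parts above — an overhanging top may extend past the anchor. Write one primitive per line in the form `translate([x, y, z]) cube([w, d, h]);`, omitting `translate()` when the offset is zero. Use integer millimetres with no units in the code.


translate([331, 433, 0]) cube([72, 35, 669]);
translate([627, 433, 0]) cube([72, 35, 669]);
translate([403, 433, 0]) cube([224, 35, 72]);
translate([403, 433, 597]) cube([224, 35, 72]);


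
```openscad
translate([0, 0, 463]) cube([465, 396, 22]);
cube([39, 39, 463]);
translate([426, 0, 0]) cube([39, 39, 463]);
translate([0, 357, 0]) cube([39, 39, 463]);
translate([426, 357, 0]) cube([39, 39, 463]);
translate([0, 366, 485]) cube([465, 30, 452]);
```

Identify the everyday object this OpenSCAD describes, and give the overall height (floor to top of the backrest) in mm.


A chair. The overall height is 937 mm.

A slab on four corner posts with a tall panel at the back — a chair. The seat slab sits at z = 463 with thickness 22, and the 452 mm backrest starts at the seat top, so the overall height is 463 + 22 + 452 = 937 mm.


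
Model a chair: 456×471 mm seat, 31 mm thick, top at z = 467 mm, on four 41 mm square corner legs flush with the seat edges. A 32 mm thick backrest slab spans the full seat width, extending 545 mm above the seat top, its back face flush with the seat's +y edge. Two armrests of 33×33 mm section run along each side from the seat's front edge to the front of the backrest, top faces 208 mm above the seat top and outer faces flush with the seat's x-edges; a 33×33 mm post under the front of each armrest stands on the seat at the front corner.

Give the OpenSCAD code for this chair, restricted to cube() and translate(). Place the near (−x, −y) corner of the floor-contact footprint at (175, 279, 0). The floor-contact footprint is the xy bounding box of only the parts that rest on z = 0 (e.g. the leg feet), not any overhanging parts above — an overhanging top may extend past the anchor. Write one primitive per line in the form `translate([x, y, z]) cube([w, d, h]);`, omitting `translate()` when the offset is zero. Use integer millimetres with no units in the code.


translate([175, 279, 436]) cube([456, 471, 31]);
translate([175, 279, 0]) cube([41, 41, 436]);
translate([590, 279, 0]) cube([41, 41, 436]);
translate([175, 709, 0]) cube([41, 41, 436]);
translate([590, 709, 0]) cube([41, 41, 436]);
translate([175, 718, 467]) cube([456, 32, 545]);
translate([175, 279, 642]) cube([33, 439, 33]);
translate([598, 279, 642]) cube([33, 439, 33]);
translate([175, 279, 467]) cube([33, 33, 175]);
translate([598, 279, 467]) cube([33, 33, 175]);


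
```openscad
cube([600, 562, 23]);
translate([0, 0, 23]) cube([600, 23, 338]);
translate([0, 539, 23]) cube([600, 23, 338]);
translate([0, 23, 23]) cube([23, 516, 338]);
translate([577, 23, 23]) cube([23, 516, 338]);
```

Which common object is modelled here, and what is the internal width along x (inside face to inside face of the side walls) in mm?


An open box. The internal width is 554 mm.

A 600×562 base slab with four walls standing on it — an open box. The base is 600 mm wide and the walls are 23 mm thick, so the internal width is 600 − 2 × 23 = 554 mm.


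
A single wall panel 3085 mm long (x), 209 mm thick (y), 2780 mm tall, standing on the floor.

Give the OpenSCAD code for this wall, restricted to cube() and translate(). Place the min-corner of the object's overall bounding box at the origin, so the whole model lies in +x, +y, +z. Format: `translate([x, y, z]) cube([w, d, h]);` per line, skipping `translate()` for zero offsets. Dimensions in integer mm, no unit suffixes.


cube([3085, 209, 2780]);


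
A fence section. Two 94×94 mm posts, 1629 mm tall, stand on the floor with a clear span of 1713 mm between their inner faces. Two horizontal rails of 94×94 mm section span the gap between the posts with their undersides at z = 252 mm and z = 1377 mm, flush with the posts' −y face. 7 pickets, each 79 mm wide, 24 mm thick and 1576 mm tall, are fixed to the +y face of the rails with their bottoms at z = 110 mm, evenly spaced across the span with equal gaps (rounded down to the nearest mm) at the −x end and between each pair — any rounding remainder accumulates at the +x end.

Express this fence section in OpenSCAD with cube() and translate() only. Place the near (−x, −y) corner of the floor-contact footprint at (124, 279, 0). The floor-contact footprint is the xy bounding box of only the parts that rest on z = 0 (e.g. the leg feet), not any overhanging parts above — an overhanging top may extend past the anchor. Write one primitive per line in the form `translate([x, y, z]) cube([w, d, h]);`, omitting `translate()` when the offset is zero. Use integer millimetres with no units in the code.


translate([124, 279, 0]) cube([94, 94, 1629]);
translate([1931, 279, 0]) cube([94, 94, 1629]);
translate([218, 279, 252]) cube([1713, 94, 94]);
translate([218, 279, 1377]) cube([1713, 94, 94]);
translate([363, 373, 110]) cube([79, 24, 1576]);
translate([587, 373, 110]) cube([79, 24, 1576]);
translate([811, 373, 110]) cube([79, 24, 1576]);
translate([1035, 373, 110]) cube([79, 24, 1576]);
translate([1259, 373, 110]) cube([79, 24, 1576]);
translate([1483, 373, 110]) cube([79, 24, 1576]);
translate([1707, 373, 110]) cube([79, 24, 1576]);


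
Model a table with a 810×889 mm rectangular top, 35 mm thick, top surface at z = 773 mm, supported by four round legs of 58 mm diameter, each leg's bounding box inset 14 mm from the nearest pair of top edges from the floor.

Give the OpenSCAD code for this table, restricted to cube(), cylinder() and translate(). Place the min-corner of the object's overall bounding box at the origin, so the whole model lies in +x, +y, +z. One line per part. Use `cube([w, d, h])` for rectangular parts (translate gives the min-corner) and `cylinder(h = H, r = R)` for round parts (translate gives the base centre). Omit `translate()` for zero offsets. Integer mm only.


translate([0, 0, 738]) cube([810, 889, 35]);
translate([43, 43, 0]) cylinder(h = 738, r = 29);
translate([767, 43, 0]) cylinder(h = 738, r = 29);
translate([43, 846, 0]) cylinder(h = 738, r = 29);
translate([767, 846, 0]) cylinder(h = 738, r = 29);


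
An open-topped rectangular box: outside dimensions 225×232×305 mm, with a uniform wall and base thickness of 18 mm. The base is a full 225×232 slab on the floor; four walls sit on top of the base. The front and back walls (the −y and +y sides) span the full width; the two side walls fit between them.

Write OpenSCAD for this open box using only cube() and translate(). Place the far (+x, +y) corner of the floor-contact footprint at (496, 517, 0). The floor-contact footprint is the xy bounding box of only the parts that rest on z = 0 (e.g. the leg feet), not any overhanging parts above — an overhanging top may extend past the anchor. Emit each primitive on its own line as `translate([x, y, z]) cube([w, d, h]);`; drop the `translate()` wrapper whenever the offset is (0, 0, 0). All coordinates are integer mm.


translate([271, 285, 0]) cube([225, 232, 18]);
translate([271, 285, 18]) cube([225, 18, 287]);
translate([271, 499, 18]) cube([225, 18, 287]);
translate([271, 303, 18]) cube([18, 196, 287]);
translate([478, 303, 18]) cube([18, 196, 287]);


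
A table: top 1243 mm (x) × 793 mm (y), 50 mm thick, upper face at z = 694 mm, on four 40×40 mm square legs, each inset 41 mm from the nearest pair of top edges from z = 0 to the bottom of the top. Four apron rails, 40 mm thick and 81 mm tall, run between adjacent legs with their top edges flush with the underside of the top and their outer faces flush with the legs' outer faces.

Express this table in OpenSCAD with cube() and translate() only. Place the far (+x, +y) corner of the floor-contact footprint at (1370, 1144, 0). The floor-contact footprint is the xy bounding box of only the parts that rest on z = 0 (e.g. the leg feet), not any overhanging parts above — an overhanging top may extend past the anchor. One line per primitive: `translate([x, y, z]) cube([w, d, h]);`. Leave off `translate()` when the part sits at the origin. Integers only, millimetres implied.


translate([168, 392, 644]) cube([1243, 793, 50]);
translate([209, 433, 0]) cube([40, 40, 644]);
translate([1330, 433, 0]) cube([40, 40, 644]);
translate([209, 1104, 0]) cube([40, 40, 644]);
translate([1330, 1104, 0]) cube([40, 40, 644]);
translate([249, 433, 563]) cube([1081, 40, 81]);
translate([249, 1104, 563]) cube([1081, 40, 81]);
translate([209, 473, 563]) cube([40, 631, 81]);
translate([1330, 473, 563]) cube([40, 631, 81]);


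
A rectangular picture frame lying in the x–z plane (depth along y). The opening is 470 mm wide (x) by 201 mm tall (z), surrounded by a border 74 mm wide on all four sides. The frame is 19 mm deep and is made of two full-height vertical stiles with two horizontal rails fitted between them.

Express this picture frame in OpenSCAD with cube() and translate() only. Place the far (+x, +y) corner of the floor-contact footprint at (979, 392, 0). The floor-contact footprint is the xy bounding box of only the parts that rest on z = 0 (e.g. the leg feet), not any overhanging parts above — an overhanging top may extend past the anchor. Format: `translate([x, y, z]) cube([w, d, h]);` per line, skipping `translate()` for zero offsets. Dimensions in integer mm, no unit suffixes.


translate([361, 373, 0]) cube([74, 19, 349]);
translate([905, 373, 0]) cube([74, 19, 349]);
translate([435, 373, 0]) cube([470, 19, 74]);
translate([435, 373, 275]) cube([470, 19, 74]);


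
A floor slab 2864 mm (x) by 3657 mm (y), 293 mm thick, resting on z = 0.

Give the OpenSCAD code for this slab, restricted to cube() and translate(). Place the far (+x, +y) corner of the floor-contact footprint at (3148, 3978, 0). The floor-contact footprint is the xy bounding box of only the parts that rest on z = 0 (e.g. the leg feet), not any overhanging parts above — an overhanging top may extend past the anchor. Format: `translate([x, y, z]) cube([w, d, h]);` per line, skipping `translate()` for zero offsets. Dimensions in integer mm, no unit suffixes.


translate([284, 321, 0]) cube([2864, 3657, 293]);


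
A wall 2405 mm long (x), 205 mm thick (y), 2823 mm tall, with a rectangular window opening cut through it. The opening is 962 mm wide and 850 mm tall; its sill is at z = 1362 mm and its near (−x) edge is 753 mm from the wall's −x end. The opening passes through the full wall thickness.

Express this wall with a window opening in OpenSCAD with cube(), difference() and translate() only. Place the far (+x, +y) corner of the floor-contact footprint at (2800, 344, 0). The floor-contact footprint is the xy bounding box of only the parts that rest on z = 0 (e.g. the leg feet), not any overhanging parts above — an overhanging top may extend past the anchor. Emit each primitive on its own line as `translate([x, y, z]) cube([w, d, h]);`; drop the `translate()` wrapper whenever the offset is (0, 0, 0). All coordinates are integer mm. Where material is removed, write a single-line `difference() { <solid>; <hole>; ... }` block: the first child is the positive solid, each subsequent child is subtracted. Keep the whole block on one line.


difference() { translate([395, 139, 0]) cube([2405, 205, 2823]); translate([1148, 139, 1362]) cube([962, 205, 850]); }


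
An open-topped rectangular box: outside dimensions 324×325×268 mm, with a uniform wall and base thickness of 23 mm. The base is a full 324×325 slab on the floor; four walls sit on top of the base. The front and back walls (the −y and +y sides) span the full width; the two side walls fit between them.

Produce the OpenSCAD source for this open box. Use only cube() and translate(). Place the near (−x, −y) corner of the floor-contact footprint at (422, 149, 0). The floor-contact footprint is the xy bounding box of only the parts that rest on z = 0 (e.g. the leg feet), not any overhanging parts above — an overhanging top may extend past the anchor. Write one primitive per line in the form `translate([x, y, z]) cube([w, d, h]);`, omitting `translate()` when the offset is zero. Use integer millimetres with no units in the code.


translate([422, 149, 0]) cube([324, 325, 23]);
translate([422, 149, 23]) cube([324, 23, 245]);
translate([422, 451, 23]) cube([324, 23, 245]);
translate([422, 172, 23]) cube([23, 279, 245]);
translate([723, 172, 23]) cube([23, 279, 245]);


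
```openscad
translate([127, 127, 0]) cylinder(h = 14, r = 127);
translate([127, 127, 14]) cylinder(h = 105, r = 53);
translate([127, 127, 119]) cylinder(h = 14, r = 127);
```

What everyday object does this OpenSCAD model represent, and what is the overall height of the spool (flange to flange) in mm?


A spool. The overall height is 133 mm.

Three coaxial cylinders, large–small–large — a spool. Two 14 mm flanges and a 105 mm core give 14 + 105 + 14 = 133 mm.


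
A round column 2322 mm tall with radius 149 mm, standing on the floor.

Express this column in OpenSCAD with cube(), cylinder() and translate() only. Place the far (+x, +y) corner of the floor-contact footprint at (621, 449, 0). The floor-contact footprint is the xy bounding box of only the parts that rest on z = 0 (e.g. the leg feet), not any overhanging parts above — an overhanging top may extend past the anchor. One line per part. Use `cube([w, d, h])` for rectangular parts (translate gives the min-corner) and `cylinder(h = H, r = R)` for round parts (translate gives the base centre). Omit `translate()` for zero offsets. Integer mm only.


translate([472, 300, 0]) cylinder(h = 2322, r = 149);


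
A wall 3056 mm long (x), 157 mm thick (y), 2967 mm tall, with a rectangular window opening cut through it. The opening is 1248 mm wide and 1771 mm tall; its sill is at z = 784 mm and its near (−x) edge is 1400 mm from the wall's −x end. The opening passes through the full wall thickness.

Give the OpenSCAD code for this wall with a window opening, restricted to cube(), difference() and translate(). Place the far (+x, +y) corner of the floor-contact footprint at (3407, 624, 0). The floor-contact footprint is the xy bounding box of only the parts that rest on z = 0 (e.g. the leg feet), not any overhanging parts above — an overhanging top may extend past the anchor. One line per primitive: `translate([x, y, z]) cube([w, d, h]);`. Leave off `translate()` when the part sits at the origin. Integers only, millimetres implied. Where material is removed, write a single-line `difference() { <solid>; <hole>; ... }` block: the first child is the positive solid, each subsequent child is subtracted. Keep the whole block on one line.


difference() { translate([351, 467, 0]) cube([3056, 157, 2967]); translate([1751, 467, 784]) cube([1248, 157, 1771]); }


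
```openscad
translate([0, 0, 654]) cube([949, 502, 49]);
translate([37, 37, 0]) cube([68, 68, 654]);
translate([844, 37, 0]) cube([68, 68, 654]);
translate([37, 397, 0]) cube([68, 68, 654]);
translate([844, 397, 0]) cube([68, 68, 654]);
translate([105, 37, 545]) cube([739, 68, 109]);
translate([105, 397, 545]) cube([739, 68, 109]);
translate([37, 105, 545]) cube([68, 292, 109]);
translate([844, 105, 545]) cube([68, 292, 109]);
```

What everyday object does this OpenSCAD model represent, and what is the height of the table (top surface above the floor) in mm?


A table. The table height is 703 mm.

A 949×502×49 slab sits at z = 654 on four 68 mm square posts — a table. The top surface is at 654 + 49 = 703 mm.


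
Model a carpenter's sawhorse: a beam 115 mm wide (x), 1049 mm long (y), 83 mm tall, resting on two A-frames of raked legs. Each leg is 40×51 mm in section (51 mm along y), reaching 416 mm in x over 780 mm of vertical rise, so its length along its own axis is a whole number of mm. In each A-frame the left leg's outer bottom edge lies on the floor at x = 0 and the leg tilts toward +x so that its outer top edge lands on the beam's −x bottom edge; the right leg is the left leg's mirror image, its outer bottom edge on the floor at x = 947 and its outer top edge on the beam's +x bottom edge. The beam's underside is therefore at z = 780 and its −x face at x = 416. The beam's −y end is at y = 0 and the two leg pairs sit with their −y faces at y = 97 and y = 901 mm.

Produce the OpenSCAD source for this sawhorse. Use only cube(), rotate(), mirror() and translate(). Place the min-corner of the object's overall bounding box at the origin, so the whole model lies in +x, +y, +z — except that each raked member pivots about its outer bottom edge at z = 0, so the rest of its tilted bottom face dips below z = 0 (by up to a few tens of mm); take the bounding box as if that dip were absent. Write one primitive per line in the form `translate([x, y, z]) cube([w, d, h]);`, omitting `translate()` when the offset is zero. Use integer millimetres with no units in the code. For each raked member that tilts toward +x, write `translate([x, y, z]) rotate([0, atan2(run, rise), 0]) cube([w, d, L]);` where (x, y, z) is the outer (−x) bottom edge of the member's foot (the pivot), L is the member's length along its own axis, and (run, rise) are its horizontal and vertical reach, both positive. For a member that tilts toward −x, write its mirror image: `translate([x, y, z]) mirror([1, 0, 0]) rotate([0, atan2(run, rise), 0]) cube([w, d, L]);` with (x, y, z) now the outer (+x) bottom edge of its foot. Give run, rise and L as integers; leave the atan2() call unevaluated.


translate([416, 0, 780]) cube([115, 1049, 83]);
translate([0, 97, 0]) rotate([0, atan2(416, 780), 0]) cube([40, 51, 884]);
translate([947, 97, 0]) mirror([1, 0, 0]) rotate([0, atan2(416, 780), 0]) cube([40, 51, 884]);
translate([0, 901, 0]) rotate([0, atan2(416, 780), 0]) cube([40, 51, 884]);
translate([947, 901, 0]) mirror([1, 0, 0]) rotate([0, atan2(416, 780), 0]) cube([40, 51, 884]);


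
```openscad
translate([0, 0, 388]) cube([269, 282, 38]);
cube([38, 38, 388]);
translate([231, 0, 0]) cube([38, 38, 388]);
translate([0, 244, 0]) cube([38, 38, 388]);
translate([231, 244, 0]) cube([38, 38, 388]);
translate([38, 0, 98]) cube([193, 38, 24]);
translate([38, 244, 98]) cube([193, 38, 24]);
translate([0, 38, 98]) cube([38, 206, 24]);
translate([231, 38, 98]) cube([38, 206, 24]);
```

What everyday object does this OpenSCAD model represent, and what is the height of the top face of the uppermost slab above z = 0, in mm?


A stool. The seat height is 426 mm.

A 269×282×38 slab at z = 388 on four corner posts — a stool. The seat top is 388 + 38 = 426 mm.


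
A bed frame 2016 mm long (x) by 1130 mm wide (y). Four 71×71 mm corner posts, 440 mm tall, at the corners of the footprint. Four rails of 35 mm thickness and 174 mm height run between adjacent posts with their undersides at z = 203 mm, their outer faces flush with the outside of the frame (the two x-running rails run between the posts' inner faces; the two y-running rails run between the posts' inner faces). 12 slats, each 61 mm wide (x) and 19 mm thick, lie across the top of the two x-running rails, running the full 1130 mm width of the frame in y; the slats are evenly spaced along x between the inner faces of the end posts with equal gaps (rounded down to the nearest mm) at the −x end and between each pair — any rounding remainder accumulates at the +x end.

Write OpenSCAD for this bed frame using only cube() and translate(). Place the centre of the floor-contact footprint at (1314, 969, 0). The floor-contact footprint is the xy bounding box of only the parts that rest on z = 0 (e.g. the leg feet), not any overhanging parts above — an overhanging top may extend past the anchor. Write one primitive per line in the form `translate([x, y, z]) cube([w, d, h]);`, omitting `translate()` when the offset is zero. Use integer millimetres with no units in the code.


translate([306, 404, 0]) cube([71, 71, 440]);
translate([306, 1463, 0]) cube([71, 71, 440]);
translate([2251, 404, 0]) cube([71, 71, 440]);
translate([2251, 1463, 0]) cube([71, 71, 440]);
translate([377, 404, 203]) cube([1874, 35, 174]);
translate([377, 1499, 203]) cube([1874, 35, 174]);
translate([306, 475, 203]) cube([35, 988, 174]);
translate([2287, 475, 203]) cube([35, 988, 174]);
translate([464, 404, 377]) cube([61, 1130, 19]);
translate([612, 404, 377]) cube([61, 1130, 19]);
translate([760, 404, 377]) cube([61, 1130, 19]);
translate([908, 404, 377]) cube([61, 1130, 19]);
translate([1056, 404, 377]) cube([61, 1130, 19]);
translate([1204, 404, 377]) cube([61, 1130, 19]);
translate([1352, 404, 377]) cube([61, 1130, 19]);
translate([1500, 404, 377]) cube([61, 1130, 19]);
translate([1648, 404, 377]) cube([61, 1130, 19]);
translate([1796, 404, 377]) cube([61, 1130, 19]);
translate([1944, 404, 377]) cube([61, 1130, 19]);
translate([2092, 404, 377]) cube([61, 1130, 19]);
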